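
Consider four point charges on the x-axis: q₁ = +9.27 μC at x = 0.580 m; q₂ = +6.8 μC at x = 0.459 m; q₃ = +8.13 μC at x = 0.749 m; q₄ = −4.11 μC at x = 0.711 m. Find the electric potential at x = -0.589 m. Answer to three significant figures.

1.56×10⁵ V

Electric potential is a scalar, so the contributions from each charge add algebraically: V = Σ kqᵢ/rᵢ.
Distances from the field point to each charge: r₁ = 1.17 m, r₂ = 1.05 m, r₃ = 1.34 m, r₄ = 1.30 m.
V = k[(9.27×10⁻⁶)/(1.17) + (6.80×10⁻⁶)/(1.05) + (8.13×10⁻⁶)/(1.34) + (-4.11×10⁻⁶)/(1.30)] = 1.56×10⁵ V.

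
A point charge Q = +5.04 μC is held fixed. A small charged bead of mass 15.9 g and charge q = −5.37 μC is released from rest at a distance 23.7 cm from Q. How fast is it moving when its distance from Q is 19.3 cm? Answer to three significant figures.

5.43 m/s

Only the electrostatic force acts, so mechanical energy is conserved: ½mv² = U₁ − U₂ = kQq(1/r₁ − 1/r₂).
U₁ − U₂ = (8.99×10⁹ N·m²/C²)(5.04×10⁻⁶ C)(-5.37×10⁻⁶ C)(1/0.237 − 1/0.193) = 0.234 J.
v = √(2·0.234/0.0159) = 5.43 m/s.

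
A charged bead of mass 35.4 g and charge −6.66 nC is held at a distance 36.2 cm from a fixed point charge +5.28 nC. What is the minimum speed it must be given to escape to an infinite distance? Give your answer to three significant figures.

To just escape, total mechanical energy must reach zero at infinity: ½mv²_min + U = 0, so ½mv²_min = −U = |kQq|/r.
|U| = |kQq|/r = (8.99×10⁹ N·m²/C²)(5.28×10⁻⁹)(6.66×10⁻⁹)/(0.362) = 8.73×10⁻⁷ J.
v_min = √(2|U|/m) = √(2·8.73×10⁻⁷/0.0354) = 7.02×10⁻³ m/s.

7.02×10⁻³ m/s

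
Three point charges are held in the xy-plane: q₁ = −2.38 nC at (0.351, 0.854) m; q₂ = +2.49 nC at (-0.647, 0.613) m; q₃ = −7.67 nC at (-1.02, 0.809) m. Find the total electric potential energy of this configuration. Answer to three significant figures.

-3.40×10⁻⁷ J

The assembly work is the sum of pairwise potential energies, U = Σ_{i<j} kqᵢqⱼ/rᵢⱼ.
Pair separations: r₁₂ = 1.03 m, r₁₃ = 1.37 m, r₂₃ = 0.421 m.
U = (-5.19×10⁻⁸) + (1.20×10⁻⁷) + (-4.07×10⁻⁷) = -3.40×10⁻⁷ J.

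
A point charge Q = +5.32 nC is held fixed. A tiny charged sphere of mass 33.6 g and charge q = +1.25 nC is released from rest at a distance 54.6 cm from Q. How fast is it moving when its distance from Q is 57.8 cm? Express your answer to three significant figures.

6.01×10⁻⁴ m/s

Only the electrostatic force acts, so mechanical energy is conserved: ½mv² = U₁ − U₂ = kQq(1/r₁ − 1/r₂).
U₁ − U₂ = (8.99×10⁹ N·m²/C²)(5.32×10⁻⁹ C)(1.25×10⁻⁹ C)(1/0.546 − 1/0.578) = 6.06×10⁻⁹ J.
v = √(2·6.06×10⁻⁹/0.0336) = 6.01×10⁻⁴ m/s.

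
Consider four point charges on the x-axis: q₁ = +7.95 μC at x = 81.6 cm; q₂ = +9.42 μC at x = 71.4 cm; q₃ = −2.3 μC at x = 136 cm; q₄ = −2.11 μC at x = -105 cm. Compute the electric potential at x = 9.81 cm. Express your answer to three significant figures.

2.04×10⁵ V

The total potential is the scalar sum of each charge's contribution, V = Σ kqᵢ/rᵢ.
Distances from the field point to each charge: r₁ = 0.718 m, r₂ = 0.616 m, r₃ = 1.26 m, r₄ = 1.15 m.
V = k[(7.95×10⁻⁶)/(0.718) + (9.42×10⁻⁶)/(0.616) + (-2.30×10⁻⁶)/(1.26) + (-2.11×10⁻⁶)/(1.15)] = 2.04×10⁵ V.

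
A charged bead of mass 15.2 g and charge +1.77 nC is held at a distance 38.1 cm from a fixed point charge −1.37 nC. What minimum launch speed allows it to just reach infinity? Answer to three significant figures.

To just escape, total mechanical energy must reach zero at infinity: ½mv²_min + U = 0, so ½mv²_min = −U = |kQq|/r.
|U| = |kQq|/r = (8.99×10⁹ N·m²/C²)(1.37×10⁻⁹)(1.77×10⁻⁹)/(0.381) = 5.72×10⁻⁸ J.
v_min = √(2|U|/m) = √(2·5.72×10⁻⁸/0.0152) = 2.74×10⁻³ m/s.

2.74×10⁻³ m/s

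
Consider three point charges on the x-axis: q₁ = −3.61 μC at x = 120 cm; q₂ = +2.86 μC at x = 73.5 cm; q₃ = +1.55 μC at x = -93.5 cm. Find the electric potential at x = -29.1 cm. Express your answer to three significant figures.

2.49×10⁴ V

Electric potential is a scalar, so the contributions from each charge add algebraically: V = Σ kqᵢ/rᵢ.
Distances from the field point to each charge: r₁ = 1.49 m, r₂ = 1.03 m, r₃ = 0.644 m.
V = k[(-3.61×10⁻⁶)/(1.49) + (2.86×10⁻⁶)/(1.03) + (1.55×10⁻⁶)/(0.644)] = 2.49×10⁴ V.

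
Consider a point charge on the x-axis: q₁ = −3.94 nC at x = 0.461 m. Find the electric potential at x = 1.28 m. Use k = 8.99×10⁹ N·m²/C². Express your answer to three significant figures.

-43.2 V

Electric potential is a scalar, so the contributions from each charge add algebraically: V = Σ kqᵢ/rᵢ.
V = k[(-3.94×10⁻⁹)/(0.819)] = -43.2 V.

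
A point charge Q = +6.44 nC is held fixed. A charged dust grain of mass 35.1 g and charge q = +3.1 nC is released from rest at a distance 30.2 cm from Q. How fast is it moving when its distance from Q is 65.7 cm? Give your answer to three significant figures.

4.28×10⁻³ m/s

Only the electrostatic force acts, so mechanical energy is conserved: ½mv² = U₁ − U₂ = kQq(1/r₁ − 1/r₂).
U₁ − U₂ = (8.99×10⁹ N·m²/C²)(6.44×10⁻⁹ C)(3.10×10⁻⁹ C)(1/0.302 − 1/0.657) = 3.21×10⁻⁷ J.
v = √(2·3.21×10⁻⁷/0.0351) = 4.28×10⁻³ m/s.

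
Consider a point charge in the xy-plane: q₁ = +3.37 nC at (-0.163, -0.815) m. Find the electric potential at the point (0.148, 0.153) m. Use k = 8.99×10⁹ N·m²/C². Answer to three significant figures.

29.8 V

Electric potential is a scalar, so the contributions from each charge add algebraically: V = Σ kqᵢ/rᵢ.
Distances from the field point to each charge: r₁ = 1.02 m.
V = k[(3.37×10⁻⁹)/(1.02)] = 29.8 V.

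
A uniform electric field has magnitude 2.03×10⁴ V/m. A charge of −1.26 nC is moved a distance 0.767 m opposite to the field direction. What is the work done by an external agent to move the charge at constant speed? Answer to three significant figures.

The potential change for a displacement 0.767 m opposite to the field direction is ΔV = +Ed = 1.56×10⁴ V.
W_ext = qΔV = -1.96×10⁻⁵ J.

-1.96×10⁻⁵ J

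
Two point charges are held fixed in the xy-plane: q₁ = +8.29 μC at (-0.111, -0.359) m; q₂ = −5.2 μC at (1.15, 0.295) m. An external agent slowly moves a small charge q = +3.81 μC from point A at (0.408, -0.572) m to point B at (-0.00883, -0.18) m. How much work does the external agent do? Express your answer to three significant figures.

0.885 J

For quasistatic motion the external work equals the change in potential energy: W_ext = qΔV = q(V_B − V_A).
At A: distances to the source charges are 0.561 m, 1.14 m; V_A = Σ kqᵢ/rᵢ = 9.19×10⁴ V.
At B: distances to the source charges are 0.206 m, 1.25 m; V_B = Σ kqᵢ/rᵢ = 3.24×10⁵ V.
ΔV = V_B − V_A = 2.32×10⁵ V.
W_ext = qΔV = (3.81×10⁻⁶ C)(2.32×10⁵ V) = 0.885 J.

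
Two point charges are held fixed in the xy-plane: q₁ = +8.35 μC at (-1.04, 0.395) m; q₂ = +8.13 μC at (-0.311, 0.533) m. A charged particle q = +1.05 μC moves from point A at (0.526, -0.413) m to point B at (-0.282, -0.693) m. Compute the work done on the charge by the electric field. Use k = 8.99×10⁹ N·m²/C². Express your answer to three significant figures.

The work done by the electric force is W_field = −ΔU = −q(V_B − V_A) = q(V_A − V_B).
At A: distances to the source charges are 1.76 m, 1.26 m; V_A = Σ kqᵢ/rᵢ = 1.00×10⁵ V.
At B: distances to the source charges are 1.33 m, 1.23 m; V_B = Σ kqᵢ/rᵢ = 1.16×10⁵ V.
ΔV = V_B − V_A = 1.57×10⁴ V.
W_field = −qΔV = −(1.05×10⁻⁶ C)(1.57×10⁴ V) = -0.0165 J.

-0.0165 J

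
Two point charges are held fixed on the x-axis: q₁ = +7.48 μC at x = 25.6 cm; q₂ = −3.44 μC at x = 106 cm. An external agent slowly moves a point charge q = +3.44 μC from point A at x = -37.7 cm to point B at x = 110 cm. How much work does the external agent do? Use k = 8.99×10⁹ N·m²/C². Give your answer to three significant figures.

-2.68 J

For quasistatic motion the external work equals the change in potential energy: W_ext = qΔV = q(V_B − V_A).
At A: distances to the source charges are 0.633 m, 1.44 m; V_A = Σ kqᵢ/rᵢ = 8.47×10⁴ V.
At B: distances to the source charges are 0.844 m, 0.0400 m; V_B = Σ kqᵢ/rᵢ = -6.93×10⁵ V.
ΔV = V_B − V_A = -7.78×10⁵ V.
W_ext = qΔV = (3.44×10⁻⁶ C)(-7.78×10⁵ V) = -2.68 J.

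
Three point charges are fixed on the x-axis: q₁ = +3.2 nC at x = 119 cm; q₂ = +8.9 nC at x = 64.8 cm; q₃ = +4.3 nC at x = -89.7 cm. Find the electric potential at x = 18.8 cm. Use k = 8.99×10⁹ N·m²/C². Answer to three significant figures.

238 V

Electric potential is a scalar, so the contributions from each charge add algebraically: V = Σ kqᵢ/rᵢ.
Distances from the field point to each charge: r₁ = 1.00 m, r₂ = 0.460 m, r₃ = 1.08 m.
V = k[(3.20×10⁻⁹)/(1.00) + (8.90×10⁻⁹)/(0.460) + (4.30×10⁻⁹)/(1.08)] = 238 V.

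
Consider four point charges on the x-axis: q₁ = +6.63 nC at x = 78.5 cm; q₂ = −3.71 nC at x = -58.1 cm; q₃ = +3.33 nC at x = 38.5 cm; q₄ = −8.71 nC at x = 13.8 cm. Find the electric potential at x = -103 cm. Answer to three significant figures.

The total potential is the scalar sum of each charge's contribution, V = Σ kqᵢ/rᵢ.
Distances from the field point to each charge: r₁ = 1.81 m, r₂ = 0.449 m, r₃ = 1.42 m, r₄ = 1.17 m.
V = k[(6.63×10⁻⁹)/(1.81) + (-3.71×10⁻⁹)/(0.449) + (3.33×10⁻⁹)/(1.42) + (-8.71×10⁻⁹)/(1.17)] = -87.3 V.

-87.3 V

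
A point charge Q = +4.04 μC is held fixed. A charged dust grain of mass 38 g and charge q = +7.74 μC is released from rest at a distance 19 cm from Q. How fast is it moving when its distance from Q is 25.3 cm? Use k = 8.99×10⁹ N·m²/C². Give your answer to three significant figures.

Only the electrostatic force acts, so mechanical energy is conserved: ½mv² = U₁ − U₂ = kQq(1/r₁ − 1/r₂).
U₁ − U₂ = (8.99×10⁹ N·m²/C²)(4.04×10⁻⁶ C)(7.74×10⁻⁶ C)(1/0.190 − 1/0.253) = 0.368 J.
v = √(2·0.368/0.0380) = 4.40 m/s.

4.40 m/s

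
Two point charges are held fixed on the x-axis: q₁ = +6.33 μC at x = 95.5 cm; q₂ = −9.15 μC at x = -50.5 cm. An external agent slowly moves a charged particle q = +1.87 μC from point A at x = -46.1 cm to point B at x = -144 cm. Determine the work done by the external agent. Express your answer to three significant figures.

For quasistatic motion the external work equals the change in potential energy: W_ext = qΔV = q(V_B − V_A).
At A: distances to the source charges are 1.42 m, 0.0440 m; V_A = Σ kqᵢ/rᵢ = -1.83×10⁶ V.
At B: distances to the source charges are 2.40 m, 0.935 m; V_B = Σ kqᵢ/rᵢ = -6.42×10⁴ V.
ΔV = V_B − V_A = 1.77×10⁶ V.
W_ext = qΔV = (1.87×10⁻⁶ C)(1.77×10⁶ V) = 3.30 J.

3.30 J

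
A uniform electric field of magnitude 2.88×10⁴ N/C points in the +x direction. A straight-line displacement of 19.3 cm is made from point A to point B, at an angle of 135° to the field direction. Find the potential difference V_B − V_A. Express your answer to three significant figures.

3930 V

Only the component of displacement along E changes the potential: ΔV = −E·d·cosθ.
ΔV = −(2.88×10⁴ V/m)(0.193 m)cos135° = 3930 V.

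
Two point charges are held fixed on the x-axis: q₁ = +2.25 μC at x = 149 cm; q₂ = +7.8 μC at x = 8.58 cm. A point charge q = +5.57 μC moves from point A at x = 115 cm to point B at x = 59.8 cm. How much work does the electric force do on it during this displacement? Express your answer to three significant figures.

The work done by the electric force is W_field = −ΔU = −q(V_B − V_A) = q(V_A − V_B).
At A: distances to the source charges are 0.340 m, 1.06 m; V_A = Σ kqᵢ/rᵢ = 1.25×10⁵ V.
At B: distances to the source charges are 0.892 m, 0.512 m; V_B = Σ kqᵢ/rᵢ = 1.60×10⁵ V.
ΔV = V_B − V_A = 3.42×10⁴ V.
W_field = −qΔV = −(5.57×10⁻⁶ C)(3.42×10⁴ V) = -0.190 J.

-0.190 J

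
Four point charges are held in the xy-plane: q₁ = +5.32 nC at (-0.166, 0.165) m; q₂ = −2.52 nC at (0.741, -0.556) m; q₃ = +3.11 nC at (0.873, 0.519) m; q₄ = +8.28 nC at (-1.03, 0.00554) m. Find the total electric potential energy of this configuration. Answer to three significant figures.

The assembly work is the sum of pairwise potential energies, U = Σ_{i<j} kqᵢqⱼ/rᵢⱼ.
Pair separations: r₁₂ = 1.16 m, r₁₃ = 1.10 m, r₁₄ = 0.879 m, r₂₃ = 1.08 m, r₂₄ = 1.86 m, r₃₄ = 1.97 m.
Summing all 6 pair terms gives U = 4.34×10⁻⁷ J.

4.34×10⁻⁷ J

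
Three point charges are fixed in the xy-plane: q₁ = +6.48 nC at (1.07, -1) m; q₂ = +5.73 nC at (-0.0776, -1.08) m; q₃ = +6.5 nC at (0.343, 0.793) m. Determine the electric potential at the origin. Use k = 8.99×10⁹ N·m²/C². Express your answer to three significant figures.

155 V

The total potential is the scalar sum of each charge's contribution, V = Σ kqᵢ/rᵢ.
Distances from the field point to each charge: r₁ = 1.46 m, r₂ = 1.08 m, r₃ = 0.864 m.
V = k[(6.48×10⁻⁹)/(1.46) + (5.73×10⁻⁹)/(1.08) + (6.50×10⁻⁹)/(0.864)] = 155 V.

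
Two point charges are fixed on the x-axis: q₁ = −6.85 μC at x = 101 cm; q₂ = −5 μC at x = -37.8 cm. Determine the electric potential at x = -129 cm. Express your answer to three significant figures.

-7.61×10⁴ V

Electric potential is a scalar, so the contributions from each charge add algebraically: V = Σ kqᵢ/rᵢ.
Distances from the field point to each charge: r₁ = 2.30 m, r₂ = 0.912 m.
V = k[(-6.85×10⁻⁶)/(2.30) + (-5.00×10⁻⁶)/(0.912)] = -7.61×10⁴ V.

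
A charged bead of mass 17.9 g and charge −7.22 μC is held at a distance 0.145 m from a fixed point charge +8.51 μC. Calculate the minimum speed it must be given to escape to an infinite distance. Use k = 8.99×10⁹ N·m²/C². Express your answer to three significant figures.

To just escape, total mechanical energy must reach zero at infinity: ½mv²_min + U = 0, so ½mv²_min = −U = |kQq|/r.
|U| = |kQq|/r = (8.99×10⁹ N·m²/C²)(8.51×10⁻⁶)(7.22×10⁻⁶)/(0.145) = 3.81 J.
v_min = √(2|U|/m) = √(2·3.81/0.0179) = 20.6 m/s.

20.6 m/s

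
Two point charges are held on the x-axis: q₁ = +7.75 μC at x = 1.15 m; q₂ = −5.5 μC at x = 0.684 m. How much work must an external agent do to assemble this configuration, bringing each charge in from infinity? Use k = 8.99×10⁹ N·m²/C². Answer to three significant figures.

The assembly work is the sum of pairwise potential energies, U = Σ_{i<j} kqᵢqⱼ/rᵢⱼ.
Pair separations: r₁₂ = 0.466 m.
U = (-0.822) = -0.822 J.

-0.822 J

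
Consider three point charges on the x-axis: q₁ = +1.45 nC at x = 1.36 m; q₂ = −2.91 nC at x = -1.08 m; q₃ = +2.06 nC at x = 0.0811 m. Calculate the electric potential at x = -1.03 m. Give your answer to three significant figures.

The total potential is the scalar sum of each charge's contribution, V = Σ kqᵢ/rᵢ.
Distances from the field point to each charge: r₁ = 2.39 m, r₂ = 0.0500 m, r₃ = 1.11 m.
V = k[(1.45×10⁻⁹)/(2.39) + (-2.91×10⁻⁹)/(0.0500) + (2.06×10⁻⁹)/(1.11)] = -501 V.

-501 V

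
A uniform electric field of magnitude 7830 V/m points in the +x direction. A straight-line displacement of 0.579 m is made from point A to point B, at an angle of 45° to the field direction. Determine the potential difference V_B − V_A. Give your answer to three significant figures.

Only the component of displacement along E changes the potential: ΔV = −E·d·cosθ.
ΔV = −(7830 V/m)(0.579 m)cos45° = -3210 V.

-3210 V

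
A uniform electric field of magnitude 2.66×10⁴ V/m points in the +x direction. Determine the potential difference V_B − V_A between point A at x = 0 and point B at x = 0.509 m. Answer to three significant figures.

-1.35×10⁴ V

In a uniform field, potential decreases in the direction of E: V_B − V_A = −E·Δx.
V_B − V_A = −(2.66×10⁴ V/m)(0.509 m) = -1.35×10⁴ V.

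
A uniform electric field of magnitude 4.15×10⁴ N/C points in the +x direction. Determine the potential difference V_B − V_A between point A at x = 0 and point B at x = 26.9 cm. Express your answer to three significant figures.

-1.12×10⁴ V

In a uniform field, potential decreases in the direction of E: V_B − V_A = −E·Δx.
V_B − V_A = −(4.15×10⁴ V/m)(0.269 m) = -1.12×10⁴ V.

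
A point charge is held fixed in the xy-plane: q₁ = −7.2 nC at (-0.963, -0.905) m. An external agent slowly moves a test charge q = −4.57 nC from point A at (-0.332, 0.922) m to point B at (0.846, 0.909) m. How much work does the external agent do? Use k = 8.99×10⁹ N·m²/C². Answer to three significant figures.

For quasistatic motion the external work equals the change in potential energy: W_ext = qΔV = q(V_B − V_A).
At A: distance to the source charge is 1.93 m; V_A = kq₁/r = -33.5 V.
At B: distance to the source charge is 2.56 m; V_B = kq₁/r = -25.3 V.
ΔV = V_B − V_A = 8.22 V.
W_ext = qΔV = (-4.57×10⁻⁹ C)(8.22 V) = -3.76×10⁻⁸ J.

-3.76×10⁻⁸ J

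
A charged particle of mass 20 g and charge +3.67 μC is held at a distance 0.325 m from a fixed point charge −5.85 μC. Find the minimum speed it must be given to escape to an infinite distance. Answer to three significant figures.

7.71 m/s

To just escape, total mechanical energy must reach zero at infinity: ½mv²_min + U = 0, so ½mv²_min = −U = |kQq|/r.
|U| = |kQq|/r = (8.99×10⁹ N·m²/C²)(5.85×10⁻⁶)(3.67×10⁻⁶)/(0.325) = 0.594 J.
v_min = √(2|U|/m) = √(2·0.594/0.0200) = 7.71 m/s.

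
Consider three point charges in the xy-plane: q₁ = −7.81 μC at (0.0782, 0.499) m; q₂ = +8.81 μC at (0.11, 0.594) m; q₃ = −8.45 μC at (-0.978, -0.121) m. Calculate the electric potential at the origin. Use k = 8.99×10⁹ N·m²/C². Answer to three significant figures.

-8.50×10⁴ V

Electric potential is a scalar, so the contributions from each charge add algebraically: V = Σ kqᵢ/rᵢ.
Distances from the field point to each charge: r₁ = 0.505 m, r₂ = 0.604 m, r₃ = 0.985 m.
V = k[(-7.81×10⁻⁶)/(0.505) + (8.81×10⁻⁶)/(0.604) + (-8.45×10⁻⁶)/(0.985)] = -8.50×10⁴ V.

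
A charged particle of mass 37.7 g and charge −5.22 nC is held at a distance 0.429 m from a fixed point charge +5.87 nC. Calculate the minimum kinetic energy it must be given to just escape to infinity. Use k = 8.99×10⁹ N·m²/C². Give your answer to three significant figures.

6.42×10⁻⁷ J

To just escape, total mechanical energy must reach zero at infinity: ½mv²_min + U = 0, so ½mv²_min = −U = |kQq|/r.
|U| = |kQq|/r = (8.99×10⁹ N·m²/C²)(5.87×10⁻⁹)(5.22×10⁻⁹)/(0.429) = 6.42×10⁻⁷ J.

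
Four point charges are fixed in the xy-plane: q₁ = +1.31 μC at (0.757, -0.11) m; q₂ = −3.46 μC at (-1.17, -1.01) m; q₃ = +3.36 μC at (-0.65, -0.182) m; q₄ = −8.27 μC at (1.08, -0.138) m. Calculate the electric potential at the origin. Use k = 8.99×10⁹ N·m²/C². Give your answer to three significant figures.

-2.83×10⁴ V

Electric potential is a scalar, so the contributions from each charge add algebraically: V = Σ kqᵢ/rᵢ.
Distances from the field point to each charge: r₁ = 0.765 m, r₂ = 1.55 m, r₃ = 0.675 m, r₄ = 1.09 m.
V = k[(1.31×10⁻⁶)/(0.765) + (-3.46×10⁻⁶)/(1.55) + (3.36×10⁻⁶)/(0.675) + (-8.27×10⁻⁶)/(1.09)] = -2.83×10⁴ V.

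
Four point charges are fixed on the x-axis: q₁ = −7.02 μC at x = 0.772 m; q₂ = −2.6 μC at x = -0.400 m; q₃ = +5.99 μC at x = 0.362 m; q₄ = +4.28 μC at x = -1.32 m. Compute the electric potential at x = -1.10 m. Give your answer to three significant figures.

The total potential is the scalar sum of each charge's contribution, V = Σ kqᵢ/rᵢ.
Distances from the field point to each charge: r₁ = 1.87 m, r₂ = 0.700 m, r₃ = 1.46 m, r₄ = 0.220 m.
V = k[(-7.02×10⁻⁶)/(1.87) + (-2.60×10⁻⁶)/(0.700) + (5.99×10⁻⁶)/(1.46) + (4.28×10⁻⁶)/(0.220)] = 1.45×10⁵ V.

1.45×10⁵ V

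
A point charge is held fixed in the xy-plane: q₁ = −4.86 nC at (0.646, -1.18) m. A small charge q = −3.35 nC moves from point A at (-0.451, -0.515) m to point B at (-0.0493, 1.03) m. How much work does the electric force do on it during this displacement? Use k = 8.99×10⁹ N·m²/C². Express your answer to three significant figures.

5.09×10⁻⁸ J

The work done by the electric force is W_field = −ΔU = −q(V_B − V_A) = q(V_A − V_B).
At A: distance to the source charge is 1.28 m; V_A = kq₁/r = -34.1 V.
At B: distance to the source charge is 2.32 m; V_B = kq₁/r = -18.9 V.
ΔV = V_B − V_A = 15.2 V.
W_field = −qΔV = −(-3.35×10⁻⁹ C)(15.2 V) = 5.09×10⁻⁸ J.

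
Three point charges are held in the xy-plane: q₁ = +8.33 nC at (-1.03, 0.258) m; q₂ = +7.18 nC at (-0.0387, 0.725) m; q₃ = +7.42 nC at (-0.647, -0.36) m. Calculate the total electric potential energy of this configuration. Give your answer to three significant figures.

The assembly work is the sum of pairwise potential energies, U = Σ_{i<j} kqᵢqⱼ/rᵢⱼ.
Pair separations: r₁₂ = 1.10 m, r₁₃ = 0.727 m, r₂₃ = 1.24 m.
U = (4.91×10⁻⁷) + (7.64×10⁻⁷) + (3.85×10⁻⁷) = 1.64×10⁻⁶ J.

1.64×10⁻⁶ J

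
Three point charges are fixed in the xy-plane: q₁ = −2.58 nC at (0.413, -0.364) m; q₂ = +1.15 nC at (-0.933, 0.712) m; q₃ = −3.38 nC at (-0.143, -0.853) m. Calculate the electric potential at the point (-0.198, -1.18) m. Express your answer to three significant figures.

The total potential is the scalar sum of each charge's contribution, V = Σ kqᵢ/rᵢ.
Distances from the field point to each charge: r₁ = 1.02 m, r₂ = 2.03 m, r₃ = 0.332 m.
V = k[(-2.58×10⁻⁹)/(1.02) + (1.15×10⁻⁹)/(2.03) + (-3.38×10⁻⁹)/(0.332)] = -109 V.

-109 V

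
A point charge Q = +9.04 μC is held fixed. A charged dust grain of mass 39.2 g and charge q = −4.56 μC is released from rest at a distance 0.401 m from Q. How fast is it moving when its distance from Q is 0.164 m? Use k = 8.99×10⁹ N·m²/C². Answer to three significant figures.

Only the electrostatic force acts, so mechanical energy is conserved: ½mv² = U₁ − U₂ = kQq(1/r₁ − 1/r₂).
U₁ − U₂ = (8.99×10⁹ N·m²/C²)(9.04×10⁻⁶ C)(-4.56×10⁻⁶ C)(1/0.401 − 1/0.164) = 1.34 J.
v = √(2·1.34/0.0392) = 8.25 m/s.

8.25 m/s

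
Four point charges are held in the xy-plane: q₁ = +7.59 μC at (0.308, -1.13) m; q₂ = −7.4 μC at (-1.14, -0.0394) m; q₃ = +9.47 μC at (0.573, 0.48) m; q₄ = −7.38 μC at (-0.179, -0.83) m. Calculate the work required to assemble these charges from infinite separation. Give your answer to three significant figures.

The assembly work is the sum of pairwise potential energies, U = Σ_{i<j} kqᵢqⱼ/rᵢⱼ.
Pair separations: r₁₂ = 1.81 m, r₁₃ = 1.63 m, r₁₄ = 0.572 m, r₂₃ = 1.79 m, r₂₄ = 1.24 m, r₃₄ = 1.51 m.
Summing all 6 pair terms gives U = -1.14 J.

-1.14 J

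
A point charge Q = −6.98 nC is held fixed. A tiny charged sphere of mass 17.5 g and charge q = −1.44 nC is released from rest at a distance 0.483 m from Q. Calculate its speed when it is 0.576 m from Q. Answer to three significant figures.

1.86×10⁻³ m/s

Only the electrostatic force acts, so mechanical energy is conserved: ½mv² = U₁ − U₂ = kQq(1/r₁ − 1/r₂).
U₁ − U₂ = (8.99×10⁹ N·m²/C²)(-6.98×10⁻⁹ C)(-1.44×10⁻⁹ C)(1/0.483 − 1/0.576) = 3.02×10⁻⁸ J.
v = √(2·3.02×10⁻⁸/0.0175) = 1.86×10⁻³ m/s.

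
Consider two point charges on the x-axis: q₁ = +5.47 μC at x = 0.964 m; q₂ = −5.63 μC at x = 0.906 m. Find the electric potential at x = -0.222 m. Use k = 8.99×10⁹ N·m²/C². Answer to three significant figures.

The total potential is the scalar sum of each charge's contribution, V = Σ kqᵢ/rᵢ.
Distances from the field point to each charge: r₁ = 1.19 m, r₂ = 1.13 m.
V = k[(5.47×10⁻⁶)/(1.19) + (-5.63×10⁻⁶)/(1.13)] = -3410 V.

-3410 V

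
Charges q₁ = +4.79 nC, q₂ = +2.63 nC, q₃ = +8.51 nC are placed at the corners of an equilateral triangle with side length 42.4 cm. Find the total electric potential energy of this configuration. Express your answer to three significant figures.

1.61×10⁻⁶ J

The work to assemble the configuration equals its total potential energy, U = Σ kqᵢqⱼ/rᵢⱼ over all pairs.
All three pair separations equal the side length, 0.424 m.
U = (2.67×10⁻⁷) + (8.64×10⁻⁷) + (4.75×10⁻⁷) = 1.61×10⁻⁶ J.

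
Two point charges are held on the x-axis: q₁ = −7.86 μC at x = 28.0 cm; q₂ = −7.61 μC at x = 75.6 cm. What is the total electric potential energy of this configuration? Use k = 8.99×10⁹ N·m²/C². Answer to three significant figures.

1.13 J

The work to assemble the configuration equals its total potential energy, U = Σ kqᵢqⱼ/rᵢⱼ over all pairs.
Pair separations: r₁₂ = 0.476 m.
U = (1.13) = 1.13 J.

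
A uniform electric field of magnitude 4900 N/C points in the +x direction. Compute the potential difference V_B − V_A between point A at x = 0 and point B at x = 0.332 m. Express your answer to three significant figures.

-1630 V

In a uniform field, potential decreases in the direction of E: V_B − V_A = −E·Δx.
V_B − V_A = −(4900 V/m)(0.332 m) = -1630 V.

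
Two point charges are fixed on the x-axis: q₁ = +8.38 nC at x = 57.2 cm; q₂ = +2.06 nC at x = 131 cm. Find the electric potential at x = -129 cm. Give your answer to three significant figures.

47.6 V

The total potential is the scalar sum of each charge's contribution, V = Σ kqᵢ/rᵢ.
Distances from the field point to each charge: r₁ = 1.86 m, r₂ = 2.60 m.
V = k[(8.38×10⁻⁹)/(1.86) + (2.06×10⁻⁹)/(2.60)] = 47.6 V.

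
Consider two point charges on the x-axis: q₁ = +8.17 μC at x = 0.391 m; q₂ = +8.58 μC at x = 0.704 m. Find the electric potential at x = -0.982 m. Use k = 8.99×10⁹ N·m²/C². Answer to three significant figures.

The total potential is the scalar sum of each charge's contribution, V = Σ kqᵢ/rᵢ.
Distances from the field point to each charge: r₁ = 1.37 m, r₂ = 1.69 m.
V = k[(8.17×10⁻⁶)/(1.37) + (8.58×10⁻⁶)/(1.69)] = 9.92×10⁴ V.

9.92×10⁴ V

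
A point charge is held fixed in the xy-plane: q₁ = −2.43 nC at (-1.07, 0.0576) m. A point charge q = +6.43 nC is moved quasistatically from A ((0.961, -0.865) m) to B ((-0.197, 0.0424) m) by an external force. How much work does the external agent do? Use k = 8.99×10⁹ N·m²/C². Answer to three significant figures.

-9.79×10⁻⁸ J

For quasistatic motion the external work equals the change in potential energy: W_ext = qΔV = q(V_B − V_A).
At A: distance to the source charge is 2.23 m; V_A = kq₁/r = -9.79 V.
At B: distance to the source charge is 0.873 m; V_B = kq₁/r = -25.0 V.
ΔV = V_B − V_A = -15.2 V.
W_ext = qΔV = (6.43×10⁻⁹ C)(-15.2 V) = -9.79×10⁻⁸ J.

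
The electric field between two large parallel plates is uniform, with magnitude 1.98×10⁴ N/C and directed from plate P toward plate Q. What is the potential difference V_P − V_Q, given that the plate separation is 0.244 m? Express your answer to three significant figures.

4830 V

In a uniform field, potential decreases in the direction of E: ΔV = −E·d for a displacement d parallel to E.
Going from Q to P is a displacement of 0.244 m opposite to the field, so V_P − V_Q = +Ed = 4830 V.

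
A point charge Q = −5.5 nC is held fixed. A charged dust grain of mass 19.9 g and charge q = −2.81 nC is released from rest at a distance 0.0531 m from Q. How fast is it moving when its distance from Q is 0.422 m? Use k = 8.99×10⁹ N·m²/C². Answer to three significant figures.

Only the electrostatic force acts, so mechanical energy is conserved: ½mv² = U₁ − U₂ = kQq(1/r₁ − 1/r₂).
U₁ − U₂ = (8.99×10⁹ N·m²/C²)(-5.50×10⁻⁹ C)(-2.81×10⁻⁹ C)(1/0.0531 − 1/0.422) = 2.29×10⁻⁶ J.
v = √(2·2.29×10⁻⁶/0.0199) = 0.0152 m/s.

0.0152 m/s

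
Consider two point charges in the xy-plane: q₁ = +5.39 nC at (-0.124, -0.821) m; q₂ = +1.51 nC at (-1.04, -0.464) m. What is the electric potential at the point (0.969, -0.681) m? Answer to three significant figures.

The total potential is the scalar sum of each charge's contribution, V = Σ kqᵢ/rᵢ.
Distances from the field point to each charge: r₁ = 1.10 m, r₂ = 2.02 m.
V = k[(5.39×10⁻⁹)/(1.10) + (1.51×10⁻⁹)/(2.02)] = 50.7 V.

50.7 V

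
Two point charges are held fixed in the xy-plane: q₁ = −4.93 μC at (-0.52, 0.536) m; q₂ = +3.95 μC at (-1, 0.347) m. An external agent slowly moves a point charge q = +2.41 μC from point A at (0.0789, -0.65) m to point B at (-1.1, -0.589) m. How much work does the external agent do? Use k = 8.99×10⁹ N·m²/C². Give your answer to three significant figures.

For quasistatic motion the external work equals the change in potential energy: W_ext = qΔV = q(V_B − V_A).
At A: distances to the source charges are 1.33 m, 1.47 m; V_A = Σ kqᵢ/rᵢ = -9190 V.
At B: distances to the source charges are 1.27 m, 0.941 m; V_B = Σ kqᵢ/rᵢ = 2710 V.
ΔV = V_B − V_A = 1.19×10⁴ V.
W_ext = qΔV = (2.41×10⁻⁶ C)(1.19×10⁴ V) = 0.0287 J.

0.0287 J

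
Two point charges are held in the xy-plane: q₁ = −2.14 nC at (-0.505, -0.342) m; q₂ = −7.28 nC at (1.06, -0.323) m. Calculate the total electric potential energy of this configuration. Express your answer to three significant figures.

8.95×10⁻⁸ J

The work to assemble the configuration equals its total potential energy, U = Σ kqᵢqⱼ/rᵢⱼ over all pairs.
Pair separations: r₁₂ = 1.57 m.
U = (8.95×10⁻⁸) = 8.95×10⁻⁸ J.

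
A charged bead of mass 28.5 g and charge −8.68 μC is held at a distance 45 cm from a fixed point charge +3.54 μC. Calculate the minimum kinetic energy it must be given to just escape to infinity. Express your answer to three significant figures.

0.614 J

To just escape, total mechanical energy must reach zero at infinity: ½mv²_min + U = 0, so ½mv²_min = −U = |kQq|/r.
|U| = |kQq|/r = (8.99×10⁹ N·m²/C²)(3.54×10⁻⁶)(8.68×10⁻⁶)/(0.450) = 0.614 J.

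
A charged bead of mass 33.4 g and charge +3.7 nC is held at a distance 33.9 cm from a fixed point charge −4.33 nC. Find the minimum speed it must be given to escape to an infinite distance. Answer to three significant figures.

To just escape, total mechanical energy must reach zero at infinity: ½mv²_min + U = 0, so ½mv²_min = −U = |kQq|/r.
|U| = |kQq|/r = (8.99×10⁹ N·m²/C²)(4.33×10⁻⁹)(3.70×10⁻⁹)/(0.339) = 4.25×10⁻⁷ J.
v_min = √(2|U|/m) = √(2·4.25×10⁻⁷/0.0334) = 5.04×10⁻³ m/s.

5.04×10⁻³ m/s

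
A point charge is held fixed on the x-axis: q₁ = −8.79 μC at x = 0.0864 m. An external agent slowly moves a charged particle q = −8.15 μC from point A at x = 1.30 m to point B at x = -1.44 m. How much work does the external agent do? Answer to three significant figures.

-0.109 J

For quasistatic motion the external work equals the change in potential energy: W_ext = qΔV = q(V_B − V_A).
At A: distance to the source charge is 1.21 m; V_A = kq₁/r = -6.51×10⁴ V.
At B: distance to the source charge is 1.53 m; V_B = kq₁/r = -5.18×10⁴ V.
ΔV = V_B − V_A = 1.33×10⁴ V.
W_ext = qΔV = (-8.15×10⁻⁶ C)(1.33×10⁴ V) = -0.109 J.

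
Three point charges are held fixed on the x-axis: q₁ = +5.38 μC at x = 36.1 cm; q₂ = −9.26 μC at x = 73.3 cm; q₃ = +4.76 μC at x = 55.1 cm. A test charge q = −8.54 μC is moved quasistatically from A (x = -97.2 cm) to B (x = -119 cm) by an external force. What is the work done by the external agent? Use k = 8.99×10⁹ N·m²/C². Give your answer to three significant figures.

For quasistatic motion the external work equals the change in potential energy: W_ext = qΔV = q(V_B − V_A).
At A: distances to the source charges are 1.33 m, 1.71 m, 1.52 m; V_A = Σ kqᵢ/rᵢ = 1.56×10⁴ V.
At B: distances to the source charges are 1.55 m, 1.92 m, 1.74 m; V_B = Σ kqᵢ/rᵢ = 1.25×10⁴ V.
ΔV = V_B − V_A = -3080 V.
W_ext = qΔV = (-8.54×10⁻⁶ C)(-3080 V) = 0.0263 J.

0.0263 J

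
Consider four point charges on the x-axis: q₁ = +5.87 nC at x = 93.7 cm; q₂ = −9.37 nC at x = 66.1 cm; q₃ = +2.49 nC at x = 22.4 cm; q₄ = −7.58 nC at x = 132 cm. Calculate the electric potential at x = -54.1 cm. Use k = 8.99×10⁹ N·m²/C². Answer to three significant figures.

Electric potential is a scalar, so the contributions from each charge add algebraically: V = Σ kqᵢ/rᵢ.
Distances from the field point to each charge: r₁ = 1.48 m, r₂ = 1.20 m, r₃ = 0.765 m, r₄ = 1.86 m.
V = k[(5.87×10⁻⁹)/(1.48) + (-9.37×10⁻⁹)/(1.20) + (2.49×10⁻⁹)/(0.765) + (-7.58×10⁻⁹)/(1.86)] = -41.7 V.

-41.7 V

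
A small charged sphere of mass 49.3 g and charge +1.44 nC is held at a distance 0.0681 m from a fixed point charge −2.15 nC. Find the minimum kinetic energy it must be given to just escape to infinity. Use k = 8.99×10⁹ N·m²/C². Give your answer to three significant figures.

4.09×10⁻⁷ J

To just escape, total mechanical energy must reach zero at infinity: ½mv²_min + U = 0, so ½mv²_min = −U = |kQq|/r.
|U| = |kQq|/r = (8.99×10⁹ N·m²/C²)(2.15×10⁻⁹)(1.44×10⁻⁹)/(0.0681) = 4.09×10⁻⁷ J.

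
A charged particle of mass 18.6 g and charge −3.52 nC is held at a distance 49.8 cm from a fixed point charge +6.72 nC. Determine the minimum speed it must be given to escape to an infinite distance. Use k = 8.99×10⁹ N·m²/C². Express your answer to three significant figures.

6.78×10⁻³ m/s

To just escape, total mechanical energy must reach zero at infinity: ½mv²_min + U = 0, so ½mv²_min = −U = |kQq|/r.
|U| = |kQq|/r = (8.99×10⁹ N·m²/C²)(6.72×10⁻⁹)(3.52×10⁻⁹)/(0.498) = 4.27×10⁻⁷ J.
v_min = √(2|U|/m) = √(2·4.27×10⁻⁷/0.0186) = 6.78×10⁻³ m/s.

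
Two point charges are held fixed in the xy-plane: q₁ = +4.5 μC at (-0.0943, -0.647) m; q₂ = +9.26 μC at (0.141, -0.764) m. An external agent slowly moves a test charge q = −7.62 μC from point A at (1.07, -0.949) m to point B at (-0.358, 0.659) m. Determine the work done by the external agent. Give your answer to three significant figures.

0.274 J

For quasistatic motion the external work equals the change in potential energy: W_ext = qΔV = q(V_B − V_A).
At A: distances to the source charges are 1.20 m, 0.947 m; V_A = Σ kqᵢ/rᵢ = 1.22×10⁵ V.
At B: distances to the source charges are 1.33 m, 1.51 m; V_B = Σ kqᵢ/rᵢ = 8.56×10⁴ V.
ΔV = V_B − V_A = -3.59×10⁴ V.
W_ext = qΔV = (-7.62×10⁻⁶ C)(-3.59×10⁴ V) = 0.274 J.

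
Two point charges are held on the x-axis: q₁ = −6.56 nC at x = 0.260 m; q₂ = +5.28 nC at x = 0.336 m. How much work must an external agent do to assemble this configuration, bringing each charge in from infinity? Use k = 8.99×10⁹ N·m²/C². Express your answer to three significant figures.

The work to assemble the configuration equals its total potential energy, U = Σ kqᵢqⱼ/rᵢⱼ over all pairs.
Pair separations: r₁₂ = 0.0760 m.
U = (-4.10×10⁻⁶) = -4.10×10⁻⁶ J.

-4.10×10⁻⁶ J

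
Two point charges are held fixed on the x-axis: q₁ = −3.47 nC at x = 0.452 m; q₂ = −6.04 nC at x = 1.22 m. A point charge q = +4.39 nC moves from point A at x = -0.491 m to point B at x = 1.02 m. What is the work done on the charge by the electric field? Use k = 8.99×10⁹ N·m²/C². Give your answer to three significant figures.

1.15×10⁻⁶ J

The work done by the electric force is W_field = −ΔU = −q(V_B − V_A) = q(V_A − V_B).
At A: distances to the source charges are 0.943 m, 1.71 m; V_A = Σ kqᵢ/rᵢ = -64.8 V.
At B: distances to the source charges are 0.568 m, 0.200 m; V_B = Σ kqᵢ/rᵢ = -326 V.
ΔV = V_B − V_A = -262 V.
W_field = −qΔV = −(4.39×10⁻⁹ C)(-262 V) = 1.15×10⁻⁶ J.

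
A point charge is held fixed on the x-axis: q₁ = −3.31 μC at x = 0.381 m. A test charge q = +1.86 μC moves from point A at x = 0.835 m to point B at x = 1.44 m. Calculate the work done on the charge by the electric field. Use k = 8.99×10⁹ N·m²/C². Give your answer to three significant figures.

-0.0696 J

The work done by the electric force is W_field = −ΔU = −q(V_B − V_A) = q(V_A − V_B).
At A: distance to the source charge is 0.454 m; V_A = kq₁/r = -6.55×10⁴ V.
At B: distance to the source charge is 1.06 m; V_B = kq₁/r = -2.81×10⁴ V.
ΔV = V_B − V_A = 3.74×10⁴ V.
W_field = −qΔV = −(1.86×10⁻⁶ C)(3.74×10⁴ V) = -0.0696 J.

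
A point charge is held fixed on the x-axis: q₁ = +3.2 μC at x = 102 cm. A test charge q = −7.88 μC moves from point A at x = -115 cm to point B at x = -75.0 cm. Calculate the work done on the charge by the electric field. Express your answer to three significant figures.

0.0236 J

The work done by the electric force is W_field = −ΔU = −q(V_B − V_A) = q(V_A − V_B).
At A: distance to the source charge is 2.17 m; V_A = kq₁/r = 1.33×10⁴ V.
At B: distance to the source charge is 1.77 m; V_B = kq₁/r = 1.63×10⁴ V.
ΔV = V_B − V_A = 3000 V.
W_field = −qΔV = −(-7.88×10⁻⁶ C)(3000 V) = 0.0236 J.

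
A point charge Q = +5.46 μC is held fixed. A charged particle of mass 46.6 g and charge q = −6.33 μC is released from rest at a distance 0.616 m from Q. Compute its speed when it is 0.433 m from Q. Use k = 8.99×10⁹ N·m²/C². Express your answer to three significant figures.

3.02 m/s

Only the electrostatic force acts, so mechanical energy is conserved: ½mv² = U₁ − U₂ = kQq(1/r₁ − 1/r₂).
U₁ − U₂ = (8.99×10⁹ N·m²/C²)(5.46×10⁻⁶ C)(-6.33×10⁻⁶ C)(1/0.616 − 1/0.433) = 0.213 J.
v = √(2·0.213/0.0466) = 3.02 m/s.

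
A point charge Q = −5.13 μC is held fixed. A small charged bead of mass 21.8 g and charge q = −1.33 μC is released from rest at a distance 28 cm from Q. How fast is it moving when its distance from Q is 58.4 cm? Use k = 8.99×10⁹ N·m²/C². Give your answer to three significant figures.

Only the electrostatic force acts, so mechanical energy is conserved: ½mv² = U₁ − U₂ = kQq(1/r₁ − 1/r₂).
U₁ − U₂ = (8.99×10⁹ N·m²/C²)(-5.13×10⁻⁶ C)(-1.33×10⁻⁶ C)(1/0.280 − 1/0.584) = 0.114 J.
v = √(2·0.114/0.0218) = 3.23 m/s.

3.23 m/s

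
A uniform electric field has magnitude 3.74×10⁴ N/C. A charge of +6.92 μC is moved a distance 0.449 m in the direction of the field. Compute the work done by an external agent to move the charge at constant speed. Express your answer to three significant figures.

The potential change for a displacement 0.449 m in the direction of the field is ΔV = −Ed = -1.68×10⁴ V.
W_ext = qΔV = -0.116 J.

-0.116 J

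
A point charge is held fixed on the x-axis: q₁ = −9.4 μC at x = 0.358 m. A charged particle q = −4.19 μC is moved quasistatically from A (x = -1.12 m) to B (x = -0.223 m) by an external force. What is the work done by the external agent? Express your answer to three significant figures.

For quasistatic motion the external work equals the change in potential energy: W_ext = qΔV = q(V_B − V_A).
At A: distance to the source charge is 1.48 m; V_A = kq₁/r = -5.72×10⁴ V.
At B: distance to the source charge is 0.581 m; V_B = kq₁/r = -1.45×10⁵ V.
ΔV = V_B − V_A = -8.83×10⁴ V.
W_ext = qΔV = (-4.19×10⁻⁶ C)(-8.83×10⁴ V) = 0.370 J.

0.370 J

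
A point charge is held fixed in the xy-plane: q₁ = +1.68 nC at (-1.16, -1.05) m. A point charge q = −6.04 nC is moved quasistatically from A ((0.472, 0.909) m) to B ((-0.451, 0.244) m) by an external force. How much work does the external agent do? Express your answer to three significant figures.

-2.60×10⁻⁸ J

For quasistatic motion the external work equals the change in potential energy: W_ext = qΔV = q(V_B − V_A).
At A: distance to the source charge is 2.55 m; V_A = kq₁/r = 5.92 V.
At B: distance to the source charge is 1.48 m; V_B = kq₁/r = 10.2 V.
ΔV = V_B − V_A = 4.31 V.
W_ext = qΔV = (-6.04×10⁻⁹ C)(4.31 V) = -2.60×10⁻⁸ J.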